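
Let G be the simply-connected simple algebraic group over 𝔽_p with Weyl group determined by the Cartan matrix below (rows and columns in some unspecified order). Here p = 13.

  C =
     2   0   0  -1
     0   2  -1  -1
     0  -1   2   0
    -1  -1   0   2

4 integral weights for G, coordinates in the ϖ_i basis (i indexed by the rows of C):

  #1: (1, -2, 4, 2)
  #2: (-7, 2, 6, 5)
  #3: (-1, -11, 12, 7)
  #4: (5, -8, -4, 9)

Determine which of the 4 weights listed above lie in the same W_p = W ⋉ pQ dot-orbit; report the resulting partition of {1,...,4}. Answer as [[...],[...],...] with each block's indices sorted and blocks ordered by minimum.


Dynkin diagram of C (from the 6 off-diagonal −1 entries): A_4.

Folding the 4 weights λ_j+ρ into Ā_13 (reps in the given 4-coord order):

  [1] (2, 1, 4, 2);  [2] (3, 3, 4, 0);  [3] (2, 8, 3, 0);  [4] (3, 3, 4, 0)

These 4 weights hit 3 W_13-dot-orbits; sizes (1, 2, 1):

[[1], [2, 4], [3]]


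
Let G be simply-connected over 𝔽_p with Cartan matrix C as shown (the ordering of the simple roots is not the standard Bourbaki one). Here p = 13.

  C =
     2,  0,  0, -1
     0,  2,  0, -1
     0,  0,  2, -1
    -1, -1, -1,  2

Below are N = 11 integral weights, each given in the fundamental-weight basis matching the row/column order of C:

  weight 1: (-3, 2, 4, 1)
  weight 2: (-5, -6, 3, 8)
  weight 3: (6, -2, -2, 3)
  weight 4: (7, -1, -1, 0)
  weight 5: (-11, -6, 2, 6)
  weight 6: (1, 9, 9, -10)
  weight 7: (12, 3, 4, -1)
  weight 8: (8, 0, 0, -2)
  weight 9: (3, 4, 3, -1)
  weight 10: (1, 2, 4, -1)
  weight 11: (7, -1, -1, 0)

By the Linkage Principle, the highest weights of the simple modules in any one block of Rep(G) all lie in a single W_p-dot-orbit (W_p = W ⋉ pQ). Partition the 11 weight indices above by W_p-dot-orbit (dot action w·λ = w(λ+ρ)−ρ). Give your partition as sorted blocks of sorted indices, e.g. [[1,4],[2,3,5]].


C ↔ D_4 under row/col permutation; |W(D_4)| = 192.

Each λ_j+ρ reduced to Ā_13; 4-tuples below use C's row order:

    [1] (2, 3, 5, 0)
    [2] (4, 5, 4, 0)
    [3] (7, 1, 1, 2)
    [4] (8, 0, 0, 1)
    [5] (2, 3, 5, 0)
    [6] (7, 1, 1, 2)
    [7] (4, 5, 4, 0)
    [8] (8, 0, 0, 1)
    [9] (4, 5, 4, 0)
    [10] (2, 3, 5, 0)
    [11] (8, 0, 0, 1)

These 11 weights hit 4 W_13-dot-orbits; sizes (3, 3, 2, 3):

[[1, 5, 10], [2, 7, 9], [3, 6], [4, 8, 11]]


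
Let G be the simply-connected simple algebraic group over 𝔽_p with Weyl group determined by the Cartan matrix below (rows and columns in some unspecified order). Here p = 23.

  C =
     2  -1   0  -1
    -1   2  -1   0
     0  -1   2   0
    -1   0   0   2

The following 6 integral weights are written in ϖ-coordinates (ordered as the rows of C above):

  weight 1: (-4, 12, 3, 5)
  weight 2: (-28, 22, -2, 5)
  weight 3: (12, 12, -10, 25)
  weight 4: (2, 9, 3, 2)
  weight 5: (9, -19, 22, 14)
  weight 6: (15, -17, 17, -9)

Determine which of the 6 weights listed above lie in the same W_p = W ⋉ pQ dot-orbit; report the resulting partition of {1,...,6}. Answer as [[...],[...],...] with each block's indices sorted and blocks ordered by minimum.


A_4 Cartan matrix, 4 simple roots permuted; ρ=(1,1,1,1).

Folding the 6 weights λ_j+ρ into Ā_23 (reps in the given 4-coord order):

  λ_1 → (3, 10, 4, 3);  λ_2 → (1, 1, 0, 17);  λ_3 → (3, 10, 4, 3);  λ_4 → (3, 10, 4, 3);  λ_5 → (8, 8, 2, 0);  λ_6 → (8, 8, 2, 0)

Linkage partition of the 6 weights (3 classes, p=23):

[[1, 3, 4], [2], [5, 6]]


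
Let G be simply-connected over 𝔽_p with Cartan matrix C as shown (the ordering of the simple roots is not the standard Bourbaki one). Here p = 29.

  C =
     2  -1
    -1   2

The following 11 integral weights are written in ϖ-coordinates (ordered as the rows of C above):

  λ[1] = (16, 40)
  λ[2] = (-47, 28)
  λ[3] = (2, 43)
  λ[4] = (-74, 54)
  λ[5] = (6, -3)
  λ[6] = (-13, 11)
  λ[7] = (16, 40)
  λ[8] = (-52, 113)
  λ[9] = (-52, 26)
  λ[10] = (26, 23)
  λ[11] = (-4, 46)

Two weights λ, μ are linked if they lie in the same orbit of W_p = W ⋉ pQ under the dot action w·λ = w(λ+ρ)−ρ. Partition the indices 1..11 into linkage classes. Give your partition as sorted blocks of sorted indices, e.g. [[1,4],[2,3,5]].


Dynkin diagram of C (from the 2 off-diagonal −1 entries): A_2.

λ_j+ρ reflected into Ā_29 (⟨·,θ^∨⟩≤29); 2-tuples as given:

  λ_1+ρ ↦ (12, 0) · λ_2+ρ ↦ (12, 0) · λ_3+ρ ↦ (15, 11) · λ_4+ρ ↦ (15, 11) · λ_5+ρ ↦ (5, 2) · λ_6+ρ ↦ (12, 0) · λ_7+ρ ↦ (12, 0) · λ_8+ρ ↦ (5, 2) · λ_9+ρ ↦ (5, 2) · λ_10+ρ ↦ (5, 2) · λ_11+ρ ↦ (15, 11)

The 11 indices split into 3 linkage classes (same alcove rep ⇔ same W_29-dot-orbit):

[[1, 2, 6, 7], [3, 4, 11], [5, 8, 9, 10]]


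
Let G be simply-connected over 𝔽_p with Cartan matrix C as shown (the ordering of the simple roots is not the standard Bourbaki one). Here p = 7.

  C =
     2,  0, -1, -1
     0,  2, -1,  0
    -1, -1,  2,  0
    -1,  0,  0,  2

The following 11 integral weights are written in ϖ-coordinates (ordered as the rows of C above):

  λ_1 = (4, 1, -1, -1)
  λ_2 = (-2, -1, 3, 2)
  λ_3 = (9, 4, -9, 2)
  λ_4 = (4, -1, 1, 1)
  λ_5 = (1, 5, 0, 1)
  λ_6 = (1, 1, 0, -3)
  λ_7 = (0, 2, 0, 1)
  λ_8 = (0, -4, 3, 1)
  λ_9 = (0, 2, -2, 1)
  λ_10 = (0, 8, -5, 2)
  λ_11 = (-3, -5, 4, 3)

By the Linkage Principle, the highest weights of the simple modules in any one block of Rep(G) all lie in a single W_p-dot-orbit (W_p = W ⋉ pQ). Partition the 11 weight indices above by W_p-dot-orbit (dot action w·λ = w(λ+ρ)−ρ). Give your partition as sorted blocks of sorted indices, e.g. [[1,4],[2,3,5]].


Root system A_4: the 4×4 matrix C matches after relabeling.

Alcove-folded reps (p=7, 11 weights, presented ϖ-order):

  λ_1+ρ ↦ (5, 2, 0, 0)
  λ_2+ρ ↦ (1, 0, 3, 2)
  λ_3+ρ ↦ (1, 3, 1, 2)
  λ_4+ρ ↦ (5, 2, 0, 0)
  λ_5+ρ ↦ (0, 2, 1, 2)
  λ_6+ρ ↦ (0, 2, 1, 2)
  λ_7+ρ ↦ (1, 3, 1, 2)
  λ_8+ρ ↦ (1, 3, 1, 2)
  λ_9+ρ ↦ (0, 2, 1, 2)
  λ_10+ρ ↦ (1, 3, 1, 2)
  λ_11+ρ ↦ (1, 3, 1, 2)

These 11 weights hit 4 W_7-dot-orbits; sizes (2, 1, 5, 3):

[[1, 4], [2], [3, 7, 8, 10, 11], [5, 6, 9]]


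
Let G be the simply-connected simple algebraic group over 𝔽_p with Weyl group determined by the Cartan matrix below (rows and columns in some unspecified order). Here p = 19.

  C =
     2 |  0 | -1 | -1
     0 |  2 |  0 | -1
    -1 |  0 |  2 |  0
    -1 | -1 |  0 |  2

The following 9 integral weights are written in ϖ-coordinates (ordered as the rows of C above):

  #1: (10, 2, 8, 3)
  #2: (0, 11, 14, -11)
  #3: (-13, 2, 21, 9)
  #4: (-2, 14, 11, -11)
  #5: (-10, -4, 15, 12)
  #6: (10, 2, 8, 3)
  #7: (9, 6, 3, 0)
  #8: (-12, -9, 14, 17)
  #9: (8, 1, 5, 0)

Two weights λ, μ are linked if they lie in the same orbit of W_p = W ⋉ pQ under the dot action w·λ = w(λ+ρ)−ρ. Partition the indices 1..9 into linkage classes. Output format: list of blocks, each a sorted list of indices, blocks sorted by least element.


Dynkin diagram of C (from the 6 off-diagonal −1 entries): A_4.

Each λ_j+ρ reduced to Ā_19; 4-tuples below use C's row order:

  λ_1+ρ ↦ (10, 4, 1, 1);  λ_2+ρ ↦ (9, 2, 6, 1);  λ_3+ρ ↦ (9, 2, 6, 1);  λ_4+ρ ↦ (10, 4, 1, 1);  λ_5+ρ ↦ (9, 2, 6, 1);  λ_6+ρ ↦ (10, 4, 1, 1);  λ_7+ρ ↦ (10, 4, 1, 1);  λ_8+ρ ↦ (10, 4, 1, 1);  λ_9+ρ ↦ (9, 2, 6, 1)

Linkage partition of the 9 weights (2 classes, p=19):

[[1, 4, 6, 7, 8], [2, 3, 5, 9]]


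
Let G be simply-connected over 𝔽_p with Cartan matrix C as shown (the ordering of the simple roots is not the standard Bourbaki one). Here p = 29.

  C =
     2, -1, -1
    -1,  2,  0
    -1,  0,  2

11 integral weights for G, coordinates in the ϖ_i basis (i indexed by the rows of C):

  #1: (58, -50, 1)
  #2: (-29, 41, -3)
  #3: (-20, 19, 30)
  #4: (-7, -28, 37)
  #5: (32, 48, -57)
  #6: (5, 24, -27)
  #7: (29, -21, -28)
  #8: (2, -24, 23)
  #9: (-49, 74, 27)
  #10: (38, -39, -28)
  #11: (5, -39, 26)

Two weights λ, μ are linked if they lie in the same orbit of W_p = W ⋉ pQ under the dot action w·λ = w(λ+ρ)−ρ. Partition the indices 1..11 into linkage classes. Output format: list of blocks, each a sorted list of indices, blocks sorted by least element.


Dynkin diagram of C (from the 4 off-diagonal −1 entries): A_3.

Alcove-folded reps (p=29, 11 weights, presented ϖ-order):

  1: (17, 2, 9)
  2: (1, 1, 15)
  3: (17, 2, 9)
  4: (20, 3, 4)
  5: (20, 3, 4)
  6: (20, 3, 4)
  7: (17, 2, 9)
  8: (20, 3, 4)
  9: (17, 2, 9)
  10: (17, 2, 9)
  11: (20, 3, 4)

Grouping the 11 weights by Ā_29-representative: 3 linkage classes.

[[1, 3, 7, 9, 10], [2], [4, 5, 6, 8, 11]]


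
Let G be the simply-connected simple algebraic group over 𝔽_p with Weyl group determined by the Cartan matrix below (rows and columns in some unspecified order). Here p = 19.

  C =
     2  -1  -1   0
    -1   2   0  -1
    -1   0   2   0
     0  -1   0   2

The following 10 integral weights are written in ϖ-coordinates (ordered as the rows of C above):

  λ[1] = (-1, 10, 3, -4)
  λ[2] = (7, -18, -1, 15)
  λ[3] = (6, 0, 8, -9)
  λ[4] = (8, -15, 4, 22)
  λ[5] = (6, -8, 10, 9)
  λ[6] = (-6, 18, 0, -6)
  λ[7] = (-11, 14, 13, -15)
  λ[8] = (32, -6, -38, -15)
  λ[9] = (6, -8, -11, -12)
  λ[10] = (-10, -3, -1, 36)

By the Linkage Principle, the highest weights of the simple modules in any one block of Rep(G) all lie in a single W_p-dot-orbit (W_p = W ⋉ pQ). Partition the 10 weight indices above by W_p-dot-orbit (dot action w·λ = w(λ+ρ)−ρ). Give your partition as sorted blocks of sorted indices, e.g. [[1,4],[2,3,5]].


Type A_4, rank 4, |W|=120; reorder rows/cols to standard.

λ_j+ρ reflected into Ā_19 (⟨·,θ^∨⟩≤19); 4-tuples as given:

  [1] (0, 8, 4, 3);  [2] (0, 7, 9, 1);  [3] (0, 7, 9, 1);  [4] (1, 9, 4, 5);  [5] (0, 7, 9, 1);  [6] (1, 9, 4, 5);  [7] (1, 9, 4, 5);  [8] (1, 9, 4, 5);  [9] (0, 7, 9, 1);  [10] (0, 7, 9, 1)

These 10 weights hit 3 W_19-dot-orbits; sizes (1, 5, 4):

[[1], [2, 3, 5, 9, 10], [4, 6, 7, 8]]


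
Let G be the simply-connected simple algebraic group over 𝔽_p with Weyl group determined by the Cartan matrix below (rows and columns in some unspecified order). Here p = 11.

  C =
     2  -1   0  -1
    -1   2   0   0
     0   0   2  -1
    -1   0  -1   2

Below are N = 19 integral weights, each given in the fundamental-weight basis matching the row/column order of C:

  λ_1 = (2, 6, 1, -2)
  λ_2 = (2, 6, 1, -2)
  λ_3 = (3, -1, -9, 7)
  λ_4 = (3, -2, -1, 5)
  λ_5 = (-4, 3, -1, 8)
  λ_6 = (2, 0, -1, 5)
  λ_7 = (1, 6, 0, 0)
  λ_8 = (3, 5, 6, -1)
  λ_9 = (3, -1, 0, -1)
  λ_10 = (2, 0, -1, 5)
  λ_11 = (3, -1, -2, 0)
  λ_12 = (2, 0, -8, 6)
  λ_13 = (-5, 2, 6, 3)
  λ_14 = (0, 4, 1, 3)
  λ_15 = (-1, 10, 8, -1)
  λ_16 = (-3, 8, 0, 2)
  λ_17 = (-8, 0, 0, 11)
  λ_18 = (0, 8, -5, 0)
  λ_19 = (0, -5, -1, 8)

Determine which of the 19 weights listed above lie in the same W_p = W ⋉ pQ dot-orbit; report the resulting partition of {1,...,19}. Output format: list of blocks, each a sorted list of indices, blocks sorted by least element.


Type A_4, rank 4, |W|=120; reorder rows/cols to standard.

Alcove-folded reps (p=11, 19 weights, presented ϖ-order):

  λ_1+ρ ↦ (2, 7, 1, 1) · λ_2+ρ ↦ (2, 7, 1, 1) · λ_3+ρ ↦ (3, 1, 7, 0) · λ_4+ρ ↦ (3, 1, 0, 6) · λ_5+ρ ↦ (3, 1, 0, 6) · λ_6+ρ ↦ (3, 1, 0, 6) · λ_7+ρ ↦ (2, 7, 1, 1) · λ_8+ρ ↦ (4, 0, 1, 0) · λ_9+ρ ↦ (4, 0, 1, 0) · λ_10+ρ ↦ (3, 1, 0, 6) · λ_11+ρ ↦ (4, 0, 1, 0) · λ_12+ρ ↦ (3, 1, 7, 0) · λ_13+ρ ↦ (3, 1, 7, 0) · λ_14+ρ ↦ (1, 4, 1, 4) · λ_15+ρ ↦ (0, 2, 0, 0) · λ_16+ρ ↦ (2, 7, 1, 1) · λ_17+ρ ↦ (1, 4, 1, 4) · λ_18+ρ ↦ (2, 7, 1, 1) · λ_19+ρ ↦ (3, 1, 0, 6)

Linkage partition of the 19 weights (6 classes, p=11):

[[1, 2, 7, 16, 18], [3, 12, 13], [4, 5, 6, 10, 19], [8, 9, 11], [14, 17], [15]]


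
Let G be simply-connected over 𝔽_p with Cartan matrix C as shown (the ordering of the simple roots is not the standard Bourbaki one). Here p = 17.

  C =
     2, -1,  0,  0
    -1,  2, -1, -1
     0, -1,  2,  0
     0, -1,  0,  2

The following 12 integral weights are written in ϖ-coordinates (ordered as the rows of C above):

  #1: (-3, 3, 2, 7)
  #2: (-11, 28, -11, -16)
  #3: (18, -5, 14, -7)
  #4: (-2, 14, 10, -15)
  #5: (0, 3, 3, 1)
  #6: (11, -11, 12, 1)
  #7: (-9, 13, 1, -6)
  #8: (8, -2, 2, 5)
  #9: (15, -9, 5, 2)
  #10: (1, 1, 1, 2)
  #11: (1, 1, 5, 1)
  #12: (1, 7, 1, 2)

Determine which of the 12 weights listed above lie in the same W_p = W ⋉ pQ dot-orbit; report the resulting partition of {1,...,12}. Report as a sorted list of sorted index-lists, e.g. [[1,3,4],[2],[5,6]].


Cartan matrix: type D_4 (|W|=192); un-permuting the 4 rows.

λ_j+ρ reflected into Ā_17 (⟨·,θ^∨⟩≤17); 4-tuples as given:

  λ_1+ρ ↦ (2, 2, 3, 8) · λ_2+ρ ↦ (2, 2, 2, 3) · λ_3+ρ ↦ (2, 2, 2, 3) · λ_4+ρ ↦ (8, 1, 2, 5) · λ_5+ρ ↦ (1, 4, 4, 2) · λ_6+ρ ↦ (2, 2, 3, 8) · λ_7+ρ ↦ (8, 1, 2, 5) · λ_8+ρ ↦ (8, 1, 2, 5) · λ_9+ρ ↦ (8, 1, 2, 5) · λ_10+ρ ↦ (2, 2, 2, 3) · λ_11+ρ ↦ (2, 2, 6, 2) · λ_12+ρ ↦ (2, 2, 2, 3)

The 12 indices split into 5 linkage classes (same alcove rep ⇔ same W_17-dot-orbit):

[[1, 6], [2, 3, 10, 12], [4, 7, 8, 9], [5], [11]]


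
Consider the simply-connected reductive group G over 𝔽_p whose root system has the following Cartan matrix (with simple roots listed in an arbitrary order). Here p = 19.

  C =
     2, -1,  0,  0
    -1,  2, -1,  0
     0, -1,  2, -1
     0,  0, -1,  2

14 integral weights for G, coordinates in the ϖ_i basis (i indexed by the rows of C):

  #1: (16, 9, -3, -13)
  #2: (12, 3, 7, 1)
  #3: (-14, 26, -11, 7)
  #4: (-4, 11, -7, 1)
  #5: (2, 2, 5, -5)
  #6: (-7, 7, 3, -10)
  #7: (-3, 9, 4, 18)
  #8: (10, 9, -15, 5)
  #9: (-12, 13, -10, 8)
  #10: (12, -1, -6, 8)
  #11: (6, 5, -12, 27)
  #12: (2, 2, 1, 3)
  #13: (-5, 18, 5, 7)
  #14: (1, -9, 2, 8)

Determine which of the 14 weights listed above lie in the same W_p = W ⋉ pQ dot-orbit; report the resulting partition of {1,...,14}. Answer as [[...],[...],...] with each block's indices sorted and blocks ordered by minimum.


A_4 Cartan matrix, 4 simple roots permuted; ρ=(1,1,1,1).

Folding the 14 weights λ_j+ρ into Ā_19 (reps in the given 4-coord order):

  λ_1 → (5, 4, 2, 6);  λ_2 → (5, 4, 2, 6);  λ_3 → (5, 4, 2, 6);  λ_4 → (3, 3, 2, 4);  λ_5 → (3, 3, 2, 4);  λ_6 → (3, 3, 2, 4);  λ_7 → (8, 5, 0, 4);  λ_8 → (5, 4, 2, 6);  λ_9 → (5, 6, 3, 0);  λ_10 → (8, 5, 0, 4);  λ_11 → (5, 4, 2, 6);  λ_12 → (3, 3, 2, 4);  λ_13 → (8, 5, 0, 4);  λ_14 → (3, 3, 2, 4)

Grouping the 14 weights by Ā_19-representative: 4 linkage classes.

[[1, 2, 3, 8, 11], [4, 5, 6, 12, 14], [7, 10, 13], [9]]


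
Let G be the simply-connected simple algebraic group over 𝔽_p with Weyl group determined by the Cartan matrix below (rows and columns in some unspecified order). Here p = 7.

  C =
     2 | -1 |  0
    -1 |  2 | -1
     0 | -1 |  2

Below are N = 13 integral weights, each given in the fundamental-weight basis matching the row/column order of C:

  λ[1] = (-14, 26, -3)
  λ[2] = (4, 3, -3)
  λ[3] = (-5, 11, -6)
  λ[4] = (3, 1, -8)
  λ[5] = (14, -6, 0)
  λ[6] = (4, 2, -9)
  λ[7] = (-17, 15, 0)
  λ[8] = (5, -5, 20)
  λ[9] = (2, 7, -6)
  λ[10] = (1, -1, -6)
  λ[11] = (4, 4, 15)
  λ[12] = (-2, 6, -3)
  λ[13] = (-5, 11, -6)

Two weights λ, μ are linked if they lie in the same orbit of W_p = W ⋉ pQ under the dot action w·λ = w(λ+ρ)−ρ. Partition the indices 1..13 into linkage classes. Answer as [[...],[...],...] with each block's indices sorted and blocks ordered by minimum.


Cartan matrix: type A_3 (|W|=24); un-permuting the 3 rows.

Folding the 13 weights λ_j+ρ into Ā_7 (reps in the given 3-coord order):

  λ_1 → (1, 4, 2);  λ_2 → (3, 2, 0);  λ_3 → (1, 2, 0);  λ_4 → (1, 4, 2);  λ_5 → (1, 2, 1);  λ_6 → (1, 4, 2);  λ_7 → (1, 4, 2);  λ_8 → (1, 2, 0);  λ_9 → (1, 2, 1);  λ_10 → (3, 2, 0);  λ_11 → (3, 2, 0);  λ_12 → (1, 4, 2);  λ_13 → (1, 2, 0)

4 distinct reps among the 13 weights ⇒ 4 W_7-linkage classes:

[[1, 4, 6, 7, 12], [2, 10, 11], [3, 8, 13], [5, 9]]


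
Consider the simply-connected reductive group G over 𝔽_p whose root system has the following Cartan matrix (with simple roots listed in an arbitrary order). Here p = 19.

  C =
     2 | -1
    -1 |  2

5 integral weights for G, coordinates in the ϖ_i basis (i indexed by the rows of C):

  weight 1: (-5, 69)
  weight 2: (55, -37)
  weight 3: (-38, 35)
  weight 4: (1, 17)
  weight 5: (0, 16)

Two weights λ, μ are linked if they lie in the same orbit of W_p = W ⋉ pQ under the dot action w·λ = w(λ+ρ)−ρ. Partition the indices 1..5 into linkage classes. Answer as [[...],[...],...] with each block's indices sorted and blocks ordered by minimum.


Root system A_2: the 2×2 matrix C matches after relabeling.

Alcove-folded reps (p=19, 5 weights, presented ϖ-order):

  λ_1 → (4, 9);  λ_2 → (1, 17);  λ_3 → (1, 17);  λ_4 → (1, 17);  λ_5 → (1, 17)

The 5 indices split into 2 linkage classes (same alcove rep ⇔ same W_19-dot-orbit):

[[1], [2, 3, 4, 5]]


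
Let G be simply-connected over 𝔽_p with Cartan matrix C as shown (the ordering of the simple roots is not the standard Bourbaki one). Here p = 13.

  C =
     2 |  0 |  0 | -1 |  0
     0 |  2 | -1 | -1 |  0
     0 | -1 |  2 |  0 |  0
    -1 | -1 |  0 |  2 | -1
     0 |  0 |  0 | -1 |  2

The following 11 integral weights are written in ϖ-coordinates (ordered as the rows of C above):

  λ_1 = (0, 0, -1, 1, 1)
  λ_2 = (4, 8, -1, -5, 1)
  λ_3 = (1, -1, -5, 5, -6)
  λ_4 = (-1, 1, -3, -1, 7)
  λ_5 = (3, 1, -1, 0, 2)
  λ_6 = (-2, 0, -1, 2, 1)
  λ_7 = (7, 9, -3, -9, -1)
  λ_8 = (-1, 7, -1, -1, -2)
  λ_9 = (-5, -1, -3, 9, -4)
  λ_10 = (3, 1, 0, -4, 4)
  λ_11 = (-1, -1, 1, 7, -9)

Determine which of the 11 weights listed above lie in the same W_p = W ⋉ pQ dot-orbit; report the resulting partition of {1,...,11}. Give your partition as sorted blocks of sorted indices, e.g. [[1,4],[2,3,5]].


Cartan matrix: type D_5 (|W|=1920); un-permuting the 5 rows.

Each λ_j+ρ reduced to Ā_13; 5-tuples below use C's row order:

  1: (1, 1, 0, 2, 2)
  2: (1, 1, 0, 2, 2)
  3: (1, 1, 0, 2, 2)
  4: (0, 0, 2, 0, 8)
  5: (4, 2, 0, 1, 3)
  6: (1, 1, 0, 2, 2)
  7: (0, 0, 2, 0, 8)
  8: (1, 5, 0, 0, 0)
  9: (4, 2, 0, 1, 3)
  10: (1, 1, 0, 2, 2)
  11: (0, 0, 2, 0, 8)

4 distinct reps among the 11 weights ⇒ 4 W_13-linkage classes:

[[1, 2, 3, 6, 10], [4, 7, 11], [5, 9], [8]]


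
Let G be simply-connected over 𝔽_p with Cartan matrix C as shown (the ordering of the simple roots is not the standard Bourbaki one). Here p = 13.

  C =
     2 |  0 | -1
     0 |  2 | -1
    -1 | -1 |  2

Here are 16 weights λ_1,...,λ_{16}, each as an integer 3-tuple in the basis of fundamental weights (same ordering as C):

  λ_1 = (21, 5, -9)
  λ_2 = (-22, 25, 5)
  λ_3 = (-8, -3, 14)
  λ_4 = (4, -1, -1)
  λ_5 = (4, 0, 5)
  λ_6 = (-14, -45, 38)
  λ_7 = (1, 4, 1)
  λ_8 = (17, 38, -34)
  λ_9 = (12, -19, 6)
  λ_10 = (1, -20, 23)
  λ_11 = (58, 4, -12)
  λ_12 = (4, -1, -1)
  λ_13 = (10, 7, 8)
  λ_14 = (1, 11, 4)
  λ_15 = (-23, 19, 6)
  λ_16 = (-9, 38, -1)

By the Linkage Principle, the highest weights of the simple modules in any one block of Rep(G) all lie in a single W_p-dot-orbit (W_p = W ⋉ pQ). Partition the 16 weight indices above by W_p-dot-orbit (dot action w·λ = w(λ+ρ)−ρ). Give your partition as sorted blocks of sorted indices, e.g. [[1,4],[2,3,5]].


Cartan matrix: type A_3 (|W|=24); un-permuting the 3 rows.

Folding the 16 weights λ_j+ρ into Ā_13 (reps in the given 3-coord order):

    1: (4, 6, 1)
    2: (5, 0, 6)
    3: (5, 0, 6)
    4: (5, 0, 0)
    5: (5, 1, 6)
    6: (5, 0, 0)
    7: (2, 5, 2)
    8: (5, 0, 6)
    9: (5, 0, 6)
    10: (5, 0, 6)
    11: (4, 6, 1)
    12: (5, 0, 0)
    13: (2, 5, 2)
    14: (4, 6, 1)
    15: (4, 6, 1)
    16: (5, 0, 0)

5 distinct reps among the 16 weights ⇒ 5 W_13-linkage classes:

[[1, 11, 14, 15], [2, 3, 8, 9, 10], [4, 6, 12, 16], [5], [7, 13]]


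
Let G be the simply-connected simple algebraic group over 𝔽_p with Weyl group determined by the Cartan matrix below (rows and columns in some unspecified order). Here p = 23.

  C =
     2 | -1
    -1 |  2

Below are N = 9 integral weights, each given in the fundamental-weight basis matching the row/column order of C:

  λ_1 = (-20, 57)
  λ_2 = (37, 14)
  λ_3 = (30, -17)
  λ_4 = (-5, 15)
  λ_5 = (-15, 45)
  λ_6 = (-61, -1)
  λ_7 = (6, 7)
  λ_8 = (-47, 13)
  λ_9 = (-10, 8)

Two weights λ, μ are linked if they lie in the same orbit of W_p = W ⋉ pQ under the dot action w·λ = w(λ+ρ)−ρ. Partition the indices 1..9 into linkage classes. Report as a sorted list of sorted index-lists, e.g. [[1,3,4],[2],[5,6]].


Type A_2, rank 2, |W|=6; reorder rows/cols to standard.

W_23-reps of the 9 weights in Ā_23 (same 2-coord order as C):

  λ_1+ρ ↦ (4, 12)
  λ_2+ρ ↦ (7, 8)
  λ_3+ρ ↦ (7, 8)
  λ_4+ρ ↦ (4, 12)
  λ_5+ρ ↦ (9, 0)
  λ_6+ρ ↦ (9, 0)
  λ_7+ρ ↦ (7, 8)
  λ_8+ρ ↦ (9, 0)
  λ_9+ρ ↦ (9, 0)

Grouping the 9 weights by Ā_23-representative: 3 linkage classes.

[[1, 4], [2, 3, 7], [5, 6, 8, 9]]


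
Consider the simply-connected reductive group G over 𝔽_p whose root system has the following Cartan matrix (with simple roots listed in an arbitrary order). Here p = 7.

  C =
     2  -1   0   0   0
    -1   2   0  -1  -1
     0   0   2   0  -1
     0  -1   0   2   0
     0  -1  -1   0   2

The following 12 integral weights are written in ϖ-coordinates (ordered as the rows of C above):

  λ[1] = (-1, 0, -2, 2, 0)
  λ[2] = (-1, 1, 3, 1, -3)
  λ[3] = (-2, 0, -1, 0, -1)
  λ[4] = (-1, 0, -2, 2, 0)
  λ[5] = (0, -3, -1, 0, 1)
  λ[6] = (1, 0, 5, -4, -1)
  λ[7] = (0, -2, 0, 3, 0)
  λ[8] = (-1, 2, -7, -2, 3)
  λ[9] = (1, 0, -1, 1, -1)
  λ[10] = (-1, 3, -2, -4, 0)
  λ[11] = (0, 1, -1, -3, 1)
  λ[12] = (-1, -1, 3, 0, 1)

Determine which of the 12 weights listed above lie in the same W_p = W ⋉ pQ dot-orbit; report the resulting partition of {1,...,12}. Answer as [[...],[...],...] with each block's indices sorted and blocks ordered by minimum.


Dynkin diagram of C (from the 8 off-diagonal −1 entries): D_5.

Folding the 12 weights λ_j+ρ into Ā_7 (reps in the given 5-coord order):

  1: (0, 1, 1, 3, 0);  2: (0, 0, 2, 2, 1);  3: (1, 0, 0, 1, 0);  4: (0, 1, 1, 3, 0);  5: (1, 0, 0, 1, 0);  6: (0, 0, 4, 1, 0);  7: (0, 1, 1, 3, 0);  8: (0, 0, 4, 1, 0);  9: (2, 1, 0, 2, 0);  10: (0, 1, 1, 3, 0);  11: (1, 0, 0, 2, 2);  12: (0, 0, 4, 1, 0)

Partition of {1..12} into 6 W_7-dot-orbits:

[[1, 4, 7, 10], [2], [3, 5], [6, 8, 12], [9], [11]]


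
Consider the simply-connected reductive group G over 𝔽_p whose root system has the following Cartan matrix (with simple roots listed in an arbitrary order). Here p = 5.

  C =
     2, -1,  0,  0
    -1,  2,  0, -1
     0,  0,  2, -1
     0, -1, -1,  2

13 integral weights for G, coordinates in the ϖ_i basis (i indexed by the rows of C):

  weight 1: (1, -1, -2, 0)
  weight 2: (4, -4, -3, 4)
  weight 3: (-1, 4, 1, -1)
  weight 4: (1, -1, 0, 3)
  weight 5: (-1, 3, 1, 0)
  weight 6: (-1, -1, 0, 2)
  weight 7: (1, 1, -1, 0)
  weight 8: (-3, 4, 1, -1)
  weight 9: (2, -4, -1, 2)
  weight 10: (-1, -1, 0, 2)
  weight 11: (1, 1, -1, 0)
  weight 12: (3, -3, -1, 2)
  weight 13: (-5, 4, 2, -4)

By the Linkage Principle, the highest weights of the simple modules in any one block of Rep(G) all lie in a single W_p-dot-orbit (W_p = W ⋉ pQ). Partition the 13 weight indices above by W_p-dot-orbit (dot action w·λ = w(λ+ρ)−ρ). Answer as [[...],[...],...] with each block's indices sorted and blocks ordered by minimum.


Cartan matrix: type A_4 (|W|=120); un-permuting the 4 rows.

Folding the 13 weights λ_j+ρ into Ā_5 (reps in the given 4-coord order):

    λ_1 → (2, 0, 1, 0)
    λ_2 → (0, 3, 0, 0)
    λ_3 → (2, 3, 0, 0)
    λ_4 → (0, 0, 1, 3)
    λ_5 → (2, 2, 0, 1)
    λ_6 → (0, 0, 1, 3)
    λ_7 → (2, 2, 0, 1)
    λ_8 → (0, 3, 0, 0)
    λ_9 → (0, 3, 0, 0)
    λ_10 → (0, 0, 1, 3)
    λ_11 → (2, 2, 0, 1)
    λ_12 → (2, 2, 0, 1)
    λ_13 → (2, 2, 0, 1)

The 13 indices split into 5 linkage classes (same alcove rep ⇔ same W_5-dot-orbit):

[[1], [2, 8, 9], [3], [4, 6, 10], [5, 7, 11, 12, 13]]


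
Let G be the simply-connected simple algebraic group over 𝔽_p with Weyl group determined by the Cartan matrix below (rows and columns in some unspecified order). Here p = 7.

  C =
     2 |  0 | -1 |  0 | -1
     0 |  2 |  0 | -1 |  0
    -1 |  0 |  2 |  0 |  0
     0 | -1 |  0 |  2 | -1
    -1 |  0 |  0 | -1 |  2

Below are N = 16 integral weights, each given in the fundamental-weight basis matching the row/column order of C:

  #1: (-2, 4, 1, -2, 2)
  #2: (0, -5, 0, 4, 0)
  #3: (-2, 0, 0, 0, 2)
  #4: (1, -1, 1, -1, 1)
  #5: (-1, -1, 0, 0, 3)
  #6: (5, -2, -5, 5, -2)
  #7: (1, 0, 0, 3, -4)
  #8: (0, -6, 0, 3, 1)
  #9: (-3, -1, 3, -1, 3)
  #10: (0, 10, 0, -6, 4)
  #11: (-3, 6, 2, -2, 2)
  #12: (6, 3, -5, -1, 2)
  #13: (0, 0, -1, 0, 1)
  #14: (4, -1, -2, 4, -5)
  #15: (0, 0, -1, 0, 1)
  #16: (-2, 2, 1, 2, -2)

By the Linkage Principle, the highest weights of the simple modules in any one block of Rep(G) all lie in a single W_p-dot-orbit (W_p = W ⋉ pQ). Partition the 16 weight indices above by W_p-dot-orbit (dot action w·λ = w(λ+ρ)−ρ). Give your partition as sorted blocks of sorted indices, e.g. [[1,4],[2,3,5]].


C ↔ A_5 under row/col permutation; |W(A_5)| = 720.

Folding the 16 weights λ_j+ρ into Ā_7 (reps in the given 5-coord order):

    λ_1+ρ ↦ (1, 3, 0, 1, 1)
    λ_2+ρ ↦ (1, 3, 0, 1, 1)
    λ_3+ρ ↦ (1, 1, 0, 1, 2)
    λ_4+ρ ↦ (2, 0, 2, 0, 2)
    λ_5+ρ ↦ (0, 0, 1, 1, 4)
    λ_6+ρ ↦ (1, 3, 0, 1, 1)
    λ_7+ρ ↦ (1, 1, 0, 1, 2)
    λ_8+ρ ↦ (1, 3, 0, 1, 1)
    λ_9+ρ ↦ (2, 0, 2, 0, 2)
    λ_10+ρ ↦ (0, 0, 1, 1, 4)
    λ_11+ρ ↦ (0, 3, 2, 1, 0)
    λ_12+ρ ↦ (0, 0, 3, 3, 0)
    λ_13+ρ ↦ (1, 1, 0, 1, 2)
    λ_14+ρ ↦ (0, 0, 1, 1, 4)
    λ_15+ρ ↦ (1, 1, 0, 1, 2)
    λ_16+ρ ↦ (1, 3, 0, 1, 1)

The 16 indices split into 6 linkage classes (same alcove rep ⇔ same W_7-dot-orbit):

[[1, 2, 6, 8, 16], [3, 7, 13, 15], [4, 9], [5, 10, 14], [11], [12]]


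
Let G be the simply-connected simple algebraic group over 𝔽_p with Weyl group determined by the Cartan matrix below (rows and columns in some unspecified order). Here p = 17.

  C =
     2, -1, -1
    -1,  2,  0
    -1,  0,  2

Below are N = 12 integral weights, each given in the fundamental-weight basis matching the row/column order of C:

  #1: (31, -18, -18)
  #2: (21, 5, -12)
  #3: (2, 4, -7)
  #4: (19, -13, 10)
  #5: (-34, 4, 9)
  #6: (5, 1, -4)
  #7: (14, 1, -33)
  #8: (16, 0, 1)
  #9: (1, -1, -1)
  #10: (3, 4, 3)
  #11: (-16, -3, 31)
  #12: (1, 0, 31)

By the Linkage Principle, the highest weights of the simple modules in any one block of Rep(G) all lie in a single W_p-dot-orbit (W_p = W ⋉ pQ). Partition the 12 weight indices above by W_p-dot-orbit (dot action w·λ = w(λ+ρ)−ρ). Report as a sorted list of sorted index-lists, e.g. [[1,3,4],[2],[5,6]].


Root system A_3: the 3×3 matrix C matches after relabeling.

W_17-reps of the 12 weights in Ā_17 (same 3-coord order as C):

  [1] (2, 0, 0)
  [2] (6, 5, 0)
  [3] (3, 2, 3)
  [4] (3, 2, 3)
  [5] (1, 5, 10)
  [6] (3, 2, 3)
  [7] (2, 0, 0)
  [8] (14, 2, 1)
  [9] (2, 0, 0)
  [10] (4, 5, 4)
  [11] (2, 0, 0)
  [12] (14, 2, 1)

Linkage partition of the 12 weights (6 classes, p=17):

[[1, 7, 9, 11], [2], [3, 4, 6], [5], [8, 12], [10]]


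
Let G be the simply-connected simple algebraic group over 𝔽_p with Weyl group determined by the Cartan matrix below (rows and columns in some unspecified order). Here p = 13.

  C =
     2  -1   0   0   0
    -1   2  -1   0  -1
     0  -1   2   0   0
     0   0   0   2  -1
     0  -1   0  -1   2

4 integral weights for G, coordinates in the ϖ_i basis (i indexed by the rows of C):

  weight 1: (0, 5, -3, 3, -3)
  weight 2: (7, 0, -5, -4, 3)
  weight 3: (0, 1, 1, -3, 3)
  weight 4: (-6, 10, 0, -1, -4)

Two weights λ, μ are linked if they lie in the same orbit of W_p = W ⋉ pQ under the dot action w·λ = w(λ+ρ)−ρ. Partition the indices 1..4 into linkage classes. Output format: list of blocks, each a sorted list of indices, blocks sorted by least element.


Dynkin diagram of C (from the 8 off-diagonal −1 entries): D_5.

λ_j+ρ reflected into Ā_13 (⟨·,θ^∨⟩≤13); 5-tuples as given:

  1: (1, 2, 2, 2, 2)
  2: (5, 1, 1, 1, 2)
  3: (1, 2, 2, 2, 2)
  4: (5, 1, 1, 1, 2)

Grouping the 4 weights by Ā_13-representative: 2 linkage classes.

[[1, 3], [2, 4]]


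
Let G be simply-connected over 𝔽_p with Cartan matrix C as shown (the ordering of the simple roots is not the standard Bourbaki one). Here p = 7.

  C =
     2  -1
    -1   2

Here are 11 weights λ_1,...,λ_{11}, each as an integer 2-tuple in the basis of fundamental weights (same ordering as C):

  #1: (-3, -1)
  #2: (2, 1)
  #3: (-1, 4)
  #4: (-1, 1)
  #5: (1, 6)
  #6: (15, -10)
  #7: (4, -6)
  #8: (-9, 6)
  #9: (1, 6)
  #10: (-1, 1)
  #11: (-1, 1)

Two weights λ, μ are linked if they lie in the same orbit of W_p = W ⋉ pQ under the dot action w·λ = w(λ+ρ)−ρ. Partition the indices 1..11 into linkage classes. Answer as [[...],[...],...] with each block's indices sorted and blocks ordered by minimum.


Cartan matrix: type A_2 (|W|=6); un-permuting the 2 rows.

Each λ_j+ρ reduced to Ā_7; 2-tuples below use C's row order:

    λ_1+ρ ↦ (0, 2)
    λ_2+ρ ↦ (3, 2)
    λ_3+ρ ↦ (0, 5)
    λ_4+ρ ↦ (0, 2)
    λ_5+ρ ↦ (0, 5)
    λ_6+ρ ↦ (0, 2)
    λ_7+ρ ↦ (0, 5)
    λ_8+ρ ↦ (6, 0)
    λ_9+ρ ↦ (0, 5)
    λ_10+ρ ↦ (0, 2)
    λ_11+ρ ↦ (0, 2)

4 distinct reps among the 11 weights ⇒ 4 W_7-linkage classes:

[[1, 4, 6, 10, 11], [2], [3, 5, 7, 9], [8]]


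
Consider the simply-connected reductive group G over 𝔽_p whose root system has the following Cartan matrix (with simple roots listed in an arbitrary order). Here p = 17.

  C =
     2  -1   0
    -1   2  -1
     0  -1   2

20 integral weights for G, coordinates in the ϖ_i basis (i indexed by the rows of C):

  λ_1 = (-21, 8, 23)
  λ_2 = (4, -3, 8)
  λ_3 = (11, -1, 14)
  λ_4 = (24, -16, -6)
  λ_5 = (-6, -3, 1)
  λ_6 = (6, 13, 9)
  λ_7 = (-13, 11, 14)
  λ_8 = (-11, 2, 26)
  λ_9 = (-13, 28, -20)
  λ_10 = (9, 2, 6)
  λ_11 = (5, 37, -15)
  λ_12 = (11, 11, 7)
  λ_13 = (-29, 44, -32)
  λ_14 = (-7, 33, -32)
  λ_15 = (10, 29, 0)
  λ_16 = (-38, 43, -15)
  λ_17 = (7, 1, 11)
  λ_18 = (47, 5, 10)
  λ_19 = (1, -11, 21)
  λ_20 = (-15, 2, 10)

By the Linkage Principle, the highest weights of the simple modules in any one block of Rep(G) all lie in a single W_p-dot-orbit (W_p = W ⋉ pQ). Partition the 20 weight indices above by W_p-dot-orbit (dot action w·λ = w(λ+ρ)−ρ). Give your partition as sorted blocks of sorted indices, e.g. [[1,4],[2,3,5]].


Dynkin diagram of C (from the 4 off-diagonal −1 entries): A_3.

W_17-reps of the 20 weights in Ā_17 (same 3-coord order as C):

  1: (7, 1, 3) · 2: (3, 2, 7) · 3: (2, 0, 5) · 4: (3, 2, 7) · 5: (2, 0, 5) · 6: (7, 3, 4) · 7: (2, 0, 5) · 8: (7, 3, 4) · 9: (2, 0, 5) · 10: (7, 3, 4) · 11: (4, 6, 4) · 12: (3, 2, 7) · 13: (3, 11, 0) · 14: (3, 11, 0) · 15: (7, 1, 3) · 16: (7, 3, 4) · 17: (3, 2, 7) · 18: (3, 11, 0) · 19: (3, 2, 7) · 20: (3, 11, 0)

These 20 weights hit 6 W_17-dot-orbits; sizes (2, 5, 4, 4, 1, 4):

[[1, 15], [2, 4, 12, 17, 19], [3, 5, 7, 9], [6, 8, 10, 16], [11], [13, 14, 18, 20]]


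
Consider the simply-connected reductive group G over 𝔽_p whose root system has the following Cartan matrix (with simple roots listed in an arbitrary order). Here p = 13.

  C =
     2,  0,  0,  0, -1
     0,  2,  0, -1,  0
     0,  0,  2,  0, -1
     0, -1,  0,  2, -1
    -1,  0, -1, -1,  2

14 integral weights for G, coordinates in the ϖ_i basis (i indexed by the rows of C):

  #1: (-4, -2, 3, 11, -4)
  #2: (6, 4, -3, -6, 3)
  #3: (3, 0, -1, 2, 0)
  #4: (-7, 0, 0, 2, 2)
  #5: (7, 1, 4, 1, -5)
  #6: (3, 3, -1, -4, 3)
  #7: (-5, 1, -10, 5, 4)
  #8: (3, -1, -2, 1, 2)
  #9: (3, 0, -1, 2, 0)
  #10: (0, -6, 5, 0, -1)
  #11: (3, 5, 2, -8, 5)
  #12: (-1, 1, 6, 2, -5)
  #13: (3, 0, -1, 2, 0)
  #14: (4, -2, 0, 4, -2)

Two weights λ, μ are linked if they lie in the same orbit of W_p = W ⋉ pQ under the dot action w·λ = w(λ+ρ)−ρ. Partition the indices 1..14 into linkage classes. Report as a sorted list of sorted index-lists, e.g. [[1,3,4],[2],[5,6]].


D_5 Cartan matrix, 5 simple roots permuted; ρ=(1,1,1,1,1).

W_13-reps of the 14 weights in Ā_13 (same 5-coord order as C):

  [1] (3, 1, 2, 0, 1);  [2] (4, 0, 1, 2, 2);  [3] (4, 1, 0, 3, 1);  [4] (3, 1, 2, 0, 1);  [5] (4, 0, 1, 2, 2);  [6] (4, 1, 0, 3, 1);  [7] (4, 0, 1, 2, 2);  [8] (4, 0, 1, 2, 2);  [9] (4, 1, 0, 3, 1);  [10] (3, 1, 2, 0, 1);  [11] (3, 1, 2, 0, 1);  [12] (3, 1, 2, 0, 1);  [13] (4, 1, 0, 3, 1);  [14] (4, 1, 0, 3, 1)

Linkage partition of the 14 weights (3 classes, p=13):

[[1, 4, 10, 11, 12], [2, 5, 7, 8], [3, 6, 9, 13, 14]]


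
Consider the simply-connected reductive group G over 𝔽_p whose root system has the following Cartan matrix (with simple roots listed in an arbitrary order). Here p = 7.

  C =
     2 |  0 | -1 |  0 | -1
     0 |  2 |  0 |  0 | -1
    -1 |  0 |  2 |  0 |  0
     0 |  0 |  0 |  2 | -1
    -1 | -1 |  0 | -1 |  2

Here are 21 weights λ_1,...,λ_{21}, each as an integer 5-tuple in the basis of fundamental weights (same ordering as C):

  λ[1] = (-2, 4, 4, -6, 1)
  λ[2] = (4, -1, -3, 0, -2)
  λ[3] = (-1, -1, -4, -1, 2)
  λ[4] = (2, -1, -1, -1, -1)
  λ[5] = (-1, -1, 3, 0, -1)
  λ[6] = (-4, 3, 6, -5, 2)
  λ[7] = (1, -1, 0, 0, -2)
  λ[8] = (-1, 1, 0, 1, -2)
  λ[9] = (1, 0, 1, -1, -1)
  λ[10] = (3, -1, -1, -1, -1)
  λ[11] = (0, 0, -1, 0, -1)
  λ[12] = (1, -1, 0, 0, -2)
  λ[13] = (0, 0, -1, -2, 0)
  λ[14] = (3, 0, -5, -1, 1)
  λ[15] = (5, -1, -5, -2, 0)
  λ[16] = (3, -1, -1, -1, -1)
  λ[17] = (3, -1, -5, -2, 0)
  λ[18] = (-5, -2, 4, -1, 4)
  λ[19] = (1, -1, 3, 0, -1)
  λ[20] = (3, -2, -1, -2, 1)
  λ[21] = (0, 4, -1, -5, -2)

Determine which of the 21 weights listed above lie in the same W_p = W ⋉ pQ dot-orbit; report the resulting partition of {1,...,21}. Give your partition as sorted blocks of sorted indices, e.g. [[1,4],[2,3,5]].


Cartan matrix: type D_5 (|W|=1920); un-permuting the 5 rows.

W_7-reps of the 21 weights in Ā_7 (same 5-coord order as C):

    [1] (1, 1, 0, 1, 0)
    [2] (2, 1, 2, 0, 0)
    [3] (3, 0, 0, 0, 0)
    [4] (3, 0, 0, 0, 0)
    [5] (0, 0, 4, 1, 0)
    [6] (3, 0, 0, 0, 0)
    [7] (1, 1, 1, 0, 0)
    [8] (1, 1, 0, 1, 0)
    [9] (2, 1, 2, 0, 0)
    [10] (3, 0, 0, 0, 0)
    [11] (1, 1, 0, 1, 0)
    [12] (1, 1, 1, 0, 0)
    [13] (1, 1, 0, 1, 0)
    [14] (2, 1, 2, 0, 0)
    [15] (0, 0, 4, 1, 0)
    [16] (3, 0, 0, 0, 0)
    [17] (0, 0, 4, 1, 0)
    [18] (1, 1, 1, 0, 0)
    [19] (0, 0, 4, 1, 0)
    [20] (1, 1, 0, 1, 0)
    [21] (0, 0, 4, 1, 0)

Partition of {1..21} into 5 W_7-dot-orbits:

[[1, 8, 11, 13, 20], [2, 9, 14], [3, 4, 6, 10, 16], [5, 15, 17, 19, 21], [7, 12, 18]]


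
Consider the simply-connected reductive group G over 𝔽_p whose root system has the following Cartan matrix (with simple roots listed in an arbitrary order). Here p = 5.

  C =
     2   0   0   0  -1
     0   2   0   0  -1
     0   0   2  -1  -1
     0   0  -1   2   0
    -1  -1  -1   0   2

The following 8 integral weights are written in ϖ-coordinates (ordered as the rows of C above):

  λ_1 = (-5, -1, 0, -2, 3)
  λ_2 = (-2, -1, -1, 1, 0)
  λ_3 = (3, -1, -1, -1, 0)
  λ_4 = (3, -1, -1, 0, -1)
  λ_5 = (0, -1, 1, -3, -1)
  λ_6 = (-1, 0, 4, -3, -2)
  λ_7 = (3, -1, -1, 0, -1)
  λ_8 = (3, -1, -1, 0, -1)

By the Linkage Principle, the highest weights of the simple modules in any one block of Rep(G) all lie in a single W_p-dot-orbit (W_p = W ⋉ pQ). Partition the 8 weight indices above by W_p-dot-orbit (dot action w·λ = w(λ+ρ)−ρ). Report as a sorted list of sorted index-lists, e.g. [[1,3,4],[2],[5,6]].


C ↔ D_5 under row/col permutation; |W(D_5)| = 1920.

Alcove-folded reps (p=5, 8 weights, presented ϖ-order):

  1: (4, 0, 0, 1, 0) · 2: (1, 0, 0, 2, 0) · 3: (4, 0, 0, 1, 0) · 4: (4, 0, 0, 1, 0) · 5: (1, 0, 0, 2, 0) · 6: (1, 0, 0, 2, 0) · 7: (4, 0, 0, 1, 0) · 8: (4, 0, 0, 1, 0)

2 distinct reps among the 8 weights ⇒ 2 W_5-linkage classes:

[[1, 3, 4, 7, 8], [2, 5, 6]]


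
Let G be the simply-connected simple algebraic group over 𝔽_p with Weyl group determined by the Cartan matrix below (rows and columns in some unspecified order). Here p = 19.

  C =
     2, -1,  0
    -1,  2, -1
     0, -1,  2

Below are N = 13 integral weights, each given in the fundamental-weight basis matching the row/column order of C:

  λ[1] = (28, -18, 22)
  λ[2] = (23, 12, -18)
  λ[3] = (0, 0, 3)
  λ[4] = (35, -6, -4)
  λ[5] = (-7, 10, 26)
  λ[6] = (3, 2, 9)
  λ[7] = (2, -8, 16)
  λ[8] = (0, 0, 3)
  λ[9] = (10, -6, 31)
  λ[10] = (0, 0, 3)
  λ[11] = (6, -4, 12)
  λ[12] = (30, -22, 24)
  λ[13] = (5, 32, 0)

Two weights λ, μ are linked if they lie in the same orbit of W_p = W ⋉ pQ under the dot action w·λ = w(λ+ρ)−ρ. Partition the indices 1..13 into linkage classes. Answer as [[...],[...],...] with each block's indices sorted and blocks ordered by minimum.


Dynkin diagram of C (from the 4 off-diagonal −1 entries): A_3.

λ_j+ρ reflected into Ā_19 (⟨·,θ^∨⟩≤19); 3-tuples as given:

  [1] (4, 3, 10) · [2] (1, 1, 4) · [3] (1, 1, 4) · [4] (2, 9, 3) · [5] (5, 8, 0) · [6] (4, 3, 10) · [7] (4, 3, 10) · [8] (1, 1, 4) · [9] (5, 8, 0) · [10] (1, 1, 4) · [11] (4, 3, 10) · [12] (4, 3, 10) · [13] (1, 1, 4)

Linkage partition of the 13 weights (4 classes, p=19):

[[1, 6, 7, 11, 12], [2, 3, 8, 10, 13], [4], [5, 9]]


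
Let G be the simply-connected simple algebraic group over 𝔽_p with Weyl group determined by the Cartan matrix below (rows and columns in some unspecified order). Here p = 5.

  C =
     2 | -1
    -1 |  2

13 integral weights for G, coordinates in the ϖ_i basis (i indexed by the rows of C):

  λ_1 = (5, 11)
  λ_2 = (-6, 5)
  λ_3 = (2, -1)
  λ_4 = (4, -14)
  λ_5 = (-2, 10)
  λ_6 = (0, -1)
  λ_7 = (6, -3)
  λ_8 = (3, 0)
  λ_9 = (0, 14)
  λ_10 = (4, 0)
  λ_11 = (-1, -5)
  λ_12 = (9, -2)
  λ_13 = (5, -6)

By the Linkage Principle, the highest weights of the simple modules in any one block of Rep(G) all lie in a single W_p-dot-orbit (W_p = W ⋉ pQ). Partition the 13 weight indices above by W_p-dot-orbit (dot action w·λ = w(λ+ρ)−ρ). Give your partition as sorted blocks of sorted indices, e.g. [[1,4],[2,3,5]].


Root system A_2: the 2×2 matrix C matches after relabeling.

λ_j+ρ reflected into Ā_5 (⟨·,θ^∨⟩≤5); 2-tuples as given:

  λ_1+ρ ↦ (2, 2);  λ_2+ρ ↦ (4, 0);  λ_3+ρ ↦ (3, 0);  λ_4+ρ ↦ (3, 0);  λ_5+ρ ↦ (4, 1);  λ_6+ρ ↦ (1, 0);  λ_7+ρ ↦ (3, 0);  λ_8+ρ ↦ (4, 1);  λ_9+ρ ↦ (1, 0);  λ_10+ρ ↦ (4, 0);  λ_11+ρ ↦ (4, 0);  λ_12+ρ ↦ (0, 4);  λ_13+ρ ↦ (0, 4)

These 13 weights hit 6 W_5-dot-orbits; sizes (1, 3, 3, 2, 2, 2):

[[1], [2, 10, 11], [3, 4, 7], [5, 8], [6, 9], [12, 13]]


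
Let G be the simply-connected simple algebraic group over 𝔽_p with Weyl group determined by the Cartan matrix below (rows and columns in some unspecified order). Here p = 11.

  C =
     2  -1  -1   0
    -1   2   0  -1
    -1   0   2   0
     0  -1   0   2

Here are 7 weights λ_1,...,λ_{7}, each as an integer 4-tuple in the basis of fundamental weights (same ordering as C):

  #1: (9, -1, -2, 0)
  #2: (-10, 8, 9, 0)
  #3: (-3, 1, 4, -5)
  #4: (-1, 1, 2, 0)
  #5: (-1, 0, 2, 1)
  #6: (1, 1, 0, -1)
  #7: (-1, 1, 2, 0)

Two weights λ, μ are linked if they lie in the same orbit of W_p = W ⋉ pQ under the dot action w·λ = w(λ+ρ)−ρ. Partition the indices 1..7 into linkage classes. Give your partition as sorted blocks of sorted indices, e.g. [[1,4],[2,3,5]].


Cartan matrix: type A_4 (|W|=120); un-permuting the 4 rows.

W_11-reps of the 7 weights in Ā_11 (same 4-coord order as C):

  1: (9, 0, 1, 1);  2: (9, 0, 1, 1);  3: (2, 2, 1, 0);  4: (0, 2, 3, 1);  5: (0, 1, 3, 2);  6: (2, 2, 1, 0);  7: (0, 2, 3, 1)

4 distinct reps among the 7 weights ⇒ 4 W_11-linkage classes:

[[1, 2], [3, 6], [4, 7], [5]]
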